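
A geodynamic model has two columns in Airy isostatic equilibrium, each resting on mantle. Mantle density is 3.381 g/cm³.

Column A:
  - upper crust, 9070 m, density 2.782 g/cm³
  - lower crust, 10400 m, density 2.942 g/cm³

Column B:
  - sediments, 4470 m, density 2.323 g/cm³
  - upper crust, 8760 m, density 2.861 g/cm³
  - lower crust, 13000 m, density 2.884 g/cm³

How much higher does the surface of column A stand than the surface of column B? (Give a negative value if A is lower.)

For any compensation level in the mantle, the mantle terms cancel and isostasy reduces to e = (Σt_A − Σt_B) − (Σ(ρt)_A − Σ(ρt)_B) / ρ_m.
Σt_A = 19470 m; Σt_B = 26230 m; Σ(ρt)_A = 55829.54; Σ(ρt)_B = 72938.17 (in m·g/cm³).
e = (19470 − 26230) − (55829.54 − 72938.17) / 3.381 = −1700 m.

−1700 m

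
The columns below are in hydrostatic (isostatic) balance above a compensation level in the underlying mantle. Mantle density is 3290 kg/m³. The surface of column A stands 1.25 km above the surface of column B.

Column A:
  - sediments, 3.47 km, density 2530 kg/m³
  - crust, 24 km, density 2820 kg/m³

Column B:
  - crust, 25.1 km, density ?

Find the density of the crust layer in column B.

Take the compensation level at the base of the deeper column (depth z_c below the surface of column A) and equate Σ ρ_i t_i down to z_c; mantle fills any gap and the z_c terms cancel.
Column A: 3.47×2530 + 24×2820 + (z_c − 27.47)×3290
Column B: 1.25×0 + 25.1×ρ + (z_c − 1.25 − 25.1)×3290
The z_c×3290 term appears on both sides and cancels. Collect the known terms of each column as K = Σ(ρt)_known − 3290 × (depth of known layers): K_A = 76459.1 − 3290×27.47 = −13917.2; K_B = 0 − 3290×(1.25 + 25.1) = −86691.5.
Balance: K_A = K_B + 25.1×ρ, so ρ = (K_A − K_B)/25.1 = 72774.3/25.1 = 2900 kg/m³.

2900 kg/m³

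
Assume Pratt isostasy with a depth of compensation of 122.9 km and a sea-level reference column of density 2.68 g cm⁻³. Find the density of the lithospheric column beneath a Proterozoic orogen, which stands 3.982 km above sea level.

2.6 g cm⁻³

Pratt balance: ρ_ref D = ρ (D + h).
ρ = ρ_ref D/(D + h) = 2.68 × 122.9 km/(122.9 km + 3.982 km) = 2.6 g cm⁻³.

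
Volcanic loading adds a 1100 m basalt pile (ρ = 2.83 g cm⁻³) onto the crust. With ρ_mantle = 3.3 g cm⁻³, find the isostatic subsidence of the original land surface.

Subaerial loading: s = t ρ_load / ρ_m.
s = 1100 m × 2.83/3.3 = 943 m.

943 m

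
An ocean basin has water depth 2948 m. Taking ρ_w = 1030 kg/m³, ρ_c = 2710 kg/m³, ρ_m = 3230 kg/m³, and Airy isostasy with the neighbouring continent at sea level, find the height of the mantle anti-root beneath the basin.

9520 m

Isostatic balance requires: replacing crust with seawater at the top is compensated by replacing crust with mantle at the base: d (ρ_c − ρ_w) = a (ρ_m − ρ_c).
a = d (ρ_c − ρ_w)/(ρ_m − ρ_c) = 2948 m × 1680/520 = 9520 m.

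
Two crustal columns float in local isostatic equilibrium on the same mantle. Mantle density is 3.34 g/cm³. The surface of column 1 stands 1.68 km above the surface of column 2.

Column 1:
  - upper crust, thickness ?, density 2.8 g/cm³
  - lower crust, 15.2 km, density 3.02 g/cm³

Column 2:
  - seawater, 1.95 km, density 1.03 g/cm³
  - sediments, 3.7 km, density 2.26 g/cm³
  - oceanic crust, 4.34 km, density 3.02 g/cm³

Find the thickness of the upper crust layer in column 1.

Take the compensation level at the base of the deeper column (depth z_c below the surface of column 1) and equate Σ ρ_i t_i down to z_c; mantle fills any gap and the z_c terms cancel.
Column 1: x×2.8 + 15.2×3.02 + (z_c − 15.2 − x)×3.34
Column 2: 1.68×0 + 1.95×1.03 + 3.7×2.26 + 4.34×3.02 + (z_c − 1.68 − 9.99)×3.34
The z_c×3.34 term appears on both sides and cancels. Collect the known terms of each column as K = Σ(ρt)_known − 3.34 × (depth of known layers): K_1 = 45.904 − 3.34×15.2 = −4.864; K_2 = 23.4773 − 3.34×(1.68 + 9.99) = −15.5005.
Balance: K_1 − x×(3.34 − 2.8) = K_2, so x = (K_1 − K_2)/(3.34 − 2.8) = 10.6365/0.54 = 19.7 km.

19.7 km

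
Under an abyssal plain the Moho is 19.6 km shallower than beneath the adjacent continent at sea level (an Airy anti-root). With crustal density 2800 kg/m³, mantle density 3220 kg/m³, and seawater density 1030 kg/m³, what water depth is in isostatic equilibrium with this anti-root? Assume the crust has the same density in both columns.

Replacing a thickness d of crust by seawater at the top must be balanced by replacing crust with mantle at the base: d (ρ_c − ρ_w) = a (ρ_m − ρ_c).
d = a (ρ_m − ρ_c)/(ρ_c − ρ_w) = 19.6 km × 420/1770 = 4.65 km.

4.65 km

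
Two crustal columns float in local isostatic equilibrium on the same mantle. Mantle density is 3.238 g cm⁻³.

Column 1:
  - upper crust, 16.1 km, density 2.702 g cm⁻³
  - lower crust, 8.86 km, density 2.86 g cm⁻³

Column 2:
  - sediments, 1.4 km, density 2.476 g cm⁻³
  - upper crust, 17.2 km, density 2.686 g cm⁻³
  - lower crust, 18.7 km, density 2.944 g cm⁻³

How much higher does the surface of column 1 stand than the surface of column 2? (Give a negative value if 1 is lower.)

For any compensation level in the mantle, the mantle terms cancel and isostasy reduces to e = (Σt_1 − Σt_2) − (Σ(ρt)_1 − Σ(ρt)_2) / ρ_m.
Σt_1 = 24.96 km; Σt_2 = 37.3 km; Σ(ρt)_1 = 68.8418; Σ(ρt)_2 = 104.7184 (in km·g cm⁻³).
e = (24.96 − 37.3) − (68.8418 − 104.7184) / 3.238 = −1.26 km.

−1.26 km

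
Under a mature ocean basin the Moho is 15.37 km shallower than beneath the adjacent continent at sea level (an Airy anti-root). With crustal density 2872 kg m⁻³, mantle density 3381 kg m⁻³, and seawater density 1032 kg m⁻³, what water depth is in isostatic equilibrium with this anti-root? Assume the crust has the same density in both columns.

4.25 km

Replacing a thickness d of crust by seawater at the top must be balanced by replacing crust with mantle at the base: d (ρ_c − ρ_w) = a (ρ_m − ρ_c).
d = a (ρ_m − ρ_c)/(ρ_c − ρ_w) = 15.37 km × 509/1840 = 4.25 km.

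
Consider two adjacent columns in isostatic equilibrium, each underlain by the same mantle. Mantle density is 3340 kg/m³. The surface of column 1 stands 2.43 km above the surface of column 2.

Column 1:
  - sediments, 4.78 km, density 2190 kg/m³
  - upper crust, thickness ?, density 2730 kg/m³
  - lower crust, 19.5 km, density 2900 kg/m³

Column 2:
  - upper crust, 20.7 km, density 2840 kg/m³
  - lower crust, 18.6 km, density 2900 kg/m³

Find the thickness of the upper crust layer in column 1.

20.6 km

Take the compensation level at the base of the deeper column (depth z_c below the surface of column 1) and equate Σ ρ_i t_i down to z_c; mantle fills any gap and the z_c terms cancel.
Column 1: 4.78×2190 + x×2730 + 19.5×2900 + (z_c − 24.28 − x)×3340
Column 2: 2.43×0 + 20.7×2840 + 18.6×2900 + (z_c − 2.43 − 39.3)×3340
The z_c×3340 term appears on both sides and cancels. Collect the known terms of each column as K = Σ(ρt)_known − 3340 × (depth of known layers): K_1 = 67018.2 − 3340×24.28 = −14077; K_2 = 112728 − 3340×(2.43 + 39.3) = −26650.2.
Balance: K_1 − x×(3340 − 2730) = K_2, so x = (K_1 − K_2)/(3340 − 2730) = 12573.2/610 = 20.6 km.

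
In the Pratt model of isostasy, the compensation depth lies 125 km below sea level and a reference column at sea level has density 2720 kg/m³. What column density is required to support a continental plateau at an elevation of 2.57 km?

Pratt balance: ρ_ref D = ρ (D + h).
ρ = ρ_ref D/(D + h) = 2720 × 125 km/(125 km + 2.57 km) = 2670 kg/m³.

2670 kg/m³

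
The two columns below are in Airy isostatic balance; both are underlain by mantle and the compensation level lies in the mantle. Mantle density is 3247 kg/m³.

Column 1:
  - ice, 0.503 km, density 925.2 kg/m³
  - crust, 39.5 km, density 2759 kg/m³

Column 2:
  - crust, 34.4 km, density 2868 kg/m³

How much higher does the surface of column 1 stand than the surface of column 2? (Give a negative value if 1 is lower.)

2.28 km

For any compensation level in the mantle, the mantle terms cancel and isostasy reduces to e = (Σt_1 − Σt_2) − (Σ(ρt)_1 − Σ(ρt)_2) / ρ_m.
Σt_1 = 40.003 km; Σt_2 = 34.4 km; Σ(ρt)_1 = 109445.876; Σ(ρt)_2 = 98659.2 (in km·kg/m³).
e = (40.003 − 34.4) − (109445.876 − 98659.2) / 3247 = 2.28 km.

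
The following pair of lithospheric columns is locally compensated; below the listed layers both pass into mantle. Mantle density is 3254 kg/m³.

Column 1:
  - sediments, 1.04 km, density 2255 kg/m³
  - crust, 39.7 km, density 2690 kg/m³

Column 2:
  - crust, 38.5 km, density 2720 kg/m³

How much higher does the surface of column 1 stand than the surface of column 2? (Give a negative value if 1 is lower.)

0.882 km

For any compensation level in the mantle, the mantle terms cancel and isostasy reduces to e = (Σt_1 − Σt_2) − (Σ(ρt)_1 − Σ(ρt)_2) / ρ_m.
Σt_1 = 40.74 km; Σt_2 = 38.5 km; Σ(ρt)_1 = 109138.2; Σ(ρt)_2 = 104720 (in km·kg/m³).
e = (40.74 − 38.5) − (109138.2 − 104720) / 3254 = 0.882 km.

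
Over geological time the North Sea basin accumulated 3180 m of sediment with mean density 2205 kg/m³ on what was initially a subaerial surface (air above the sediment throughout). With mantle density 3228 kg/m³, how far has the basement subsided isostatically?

2170 m

Subaerial load: s = t ρ_sed / ρ_m = 3180 m × 2205/3228 = 2170 m.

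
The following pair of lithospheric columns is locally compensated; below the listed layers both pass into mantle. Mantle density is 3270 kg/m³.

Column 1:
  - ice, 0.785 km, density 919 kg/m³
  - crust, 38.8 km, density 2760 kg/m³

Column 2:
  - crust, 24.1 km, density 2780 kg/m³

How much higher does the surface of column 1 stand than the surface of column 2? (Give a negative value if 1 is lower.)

3 km

For any compensation level in the mantle, the mantle terms cancel and isostasy reduces to e = (Σt_1 − Σt_2) − (Σ(ρt)_1 − Σ(ρt)_2) / ρ_m.
Σt_1 = 39.585 km; Σt_2 = 24.1 km; Σ(ρt)_1 = 107809.415; Σ(ρt)_2 = 66998 (in km·kg/m³).
e = (39.585 − 24.1) − (107809.415 − 66998) / 3270 = 3 km.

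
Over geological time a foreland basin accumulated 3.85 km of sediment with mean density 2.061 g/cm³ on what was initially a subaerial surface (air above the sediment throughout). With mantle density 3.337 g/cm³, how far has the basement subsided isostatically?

2.38 km

Subaerial load: s = t ρ_sed / ρ_m = 3.85 km × 2.061/3.337 = 2.38 km.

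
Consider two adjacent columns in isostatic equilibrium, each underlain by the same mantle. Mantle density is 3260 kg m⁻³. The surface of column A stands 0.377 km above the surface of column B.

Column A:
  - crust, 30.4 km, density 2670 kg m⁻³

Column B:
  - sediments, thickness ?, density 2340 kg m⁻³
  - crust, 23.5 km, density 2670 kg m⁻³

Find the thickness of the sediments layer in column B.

3.09 km

Take the compensation level at the base of the deeper column (depth z_c below the surface of column A) and equate Σ ρ_i t_i down to z_c; mantle fills any gap and the z_c terms cancel.
Column A: 30.4×2670 + (z_c − 30.4)×3260
Column B: 0.377×0 + x×2340 + 23.5×2670 + (z_c − 0.377 − 23.5 − x)×3260
The z_c×3260 term appears on both sides and cancels. Collect the known terms of each column as K = Σ(ρt)_known − 3260 × (depth of known layers): K_A = 81168 − 3260×30.4 = −17936; K_B = 62745 − 3260×(0.377 + 23.5) = −15094.02.
Balance: K_A = K_B − x×(3260 − 2340), so x = (K_B − K_A)/(3260 − 2340) = 2841.98/920 = 3.09 km.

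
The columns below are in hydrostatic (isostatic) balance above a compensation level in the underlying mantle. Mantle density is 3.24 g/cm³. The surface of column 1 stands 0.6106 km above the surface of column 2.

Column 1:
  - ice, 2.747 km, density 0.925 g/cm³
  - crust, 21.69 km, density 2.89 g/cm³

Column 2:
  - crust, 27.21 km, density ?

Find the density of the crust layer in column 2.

Take the compensation level at the base of the deeper column (depth z_c below the surface of column 1) and equate Σ ρ_i t_i down to z_c; mantle fills any gap and the z_c terms cancel.
Column 1: 2.747×0.925 + 21.69×2.89 + (z_c − 24.437)×3.24
Column 2: 0.6106×0 + 27.21×ρ + (z_c − 0.6106 − 27.21)×3.24
The z_c×3.24 term appears on both sides and cancels. Collect the known terms of each column as K = Σ(ρt)_known − 3.24 × (depth of known layers): K_1 = 65.225075 − 3.24×24.437 = −13.950805; K_2 = 0 − 3.24×(0.6106 + 27.21) = −90.138744.
Balance: K_1 = K_2 + 27.21×ρ, so ρ = (K_1 − K_2)/27.21 = 76.1879/27.21 = 2.8 g/cm³.

2.8 g/cm³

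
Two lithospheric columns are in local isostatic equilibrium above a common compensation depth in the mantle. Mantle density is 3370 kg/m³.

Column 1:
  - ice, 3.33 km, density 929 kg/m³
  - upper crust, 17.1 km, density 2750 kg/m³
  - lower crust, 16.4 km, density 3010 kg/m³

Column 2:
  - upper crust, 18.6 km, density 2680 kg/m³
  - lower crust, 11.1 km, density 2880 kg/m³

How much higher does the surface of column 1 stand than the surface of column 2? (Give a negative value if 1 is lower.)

For any compensation level in the mantle, the mantle terms cancel and isostasy reduces to e = (Σt_1 − Σt_2) − (Σ(ρt)_1 − Σ(ρt)_2) / ρ_m.
Σt_1 = 36.83 km; Σt_2 = 29.7 km; Σ(ρt)_1 = 99482.57; Σ(ρt)_2 = 81816 (in km·kg/m³).
e = (36.83 − 29.7) − (99482.57 − 81816) / 3370 = 1.89 km.

1.89 km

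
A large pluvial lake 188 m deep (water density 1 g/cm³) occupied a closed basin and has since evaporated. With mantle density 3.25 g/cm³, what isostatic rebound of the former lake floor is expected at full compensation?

57.8 m

u = d ρ_w/ρ_m = 188 m × 1/3.25 = 57.8 m.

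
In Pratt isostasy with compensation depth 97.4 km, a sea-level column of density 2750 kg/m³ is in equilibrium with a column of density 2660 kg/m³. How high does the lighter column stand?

ρ_ref D = ρ (D + h) → h = D (ρ_ref − ρ)/ρ.
h = 97.4 km × (2750 − 2660)/2660 = 3.3 km.

3.3 km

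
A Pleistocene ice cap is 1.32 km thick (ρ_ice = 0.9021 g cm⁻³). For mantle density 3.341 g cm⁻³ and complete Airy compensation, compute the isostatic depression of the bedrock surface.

0.356 km

Isostatic balance requires: the ice load ρ_ice t is balanced by mantle displaced below, ρ_m s.
s = t ρ_ice / ρ_m = 1.32 km × 0.9021/3.341 = 0.356 km.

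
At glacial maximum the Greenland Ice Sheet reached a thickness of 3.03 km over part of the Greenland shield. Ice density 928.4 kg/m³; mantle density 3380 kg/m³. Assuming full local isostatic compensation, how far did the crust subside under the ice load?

Isostatic balance requires: the ice load ρ_ice t is balanced by mantle displaced below, ρ_m s.
s = t ρ_ice / ρ_m = 3.03 km × 928.4/3380 = 0.832 km.

0.832 km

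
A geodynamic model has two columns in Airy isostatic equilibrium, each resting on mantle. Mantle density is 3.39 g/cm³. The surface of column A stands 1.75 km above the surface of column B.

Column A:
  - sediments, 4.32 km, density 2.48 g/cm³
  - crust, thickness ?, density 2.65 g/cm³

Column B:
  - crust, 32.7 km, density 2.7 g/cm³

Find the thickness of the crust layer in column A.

33.2 km

Take the compensation level at the base of the deeper column (depth z_c below the surface of column A) and equate Σ ρ_i t_i down to z_c; mantle fills any gap and the z_c terms cancel.
Column A: 4.32×2.48 + x×2.65 + (z_c − 4.32 − x)×3.39
Column B: 1.75×0 + 32.7×2.7 + (z_c − 1.75 − 32.7)×3.39
The z_c×3.39 term appears on both sides and cancels. Collect the known terms of each column as K = Σ(ρt)_known − 3.39 × (depth of known layers): K_A = 10.7136 − 3.39×4.32 = −3.9312; K_B = 88.29 − 3.39×(1.75 + 32.7) = −28.4955.
Balance: K_A − x×(3.39 − 2.65) = K_B, so x = (K_A − K_B)/(3.39 − 2.65) = 24.5643/0.74 = 33.2 km.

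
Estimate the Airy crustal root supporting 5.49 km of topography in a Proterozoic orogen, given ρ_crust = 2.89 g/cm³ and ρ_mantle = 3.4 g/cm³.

31.1 km

By Archimedes' principle applied to the lithosphere: the weight of the topography is balanced by the buoyancy of the root, ρ_c h = (ρ_m − ρ_c) r.
r = h · ρ_c / (ρ_m − ρ_c) = 5.49 km × 2.89 / (3.4 − 2.89) = 31.1 km.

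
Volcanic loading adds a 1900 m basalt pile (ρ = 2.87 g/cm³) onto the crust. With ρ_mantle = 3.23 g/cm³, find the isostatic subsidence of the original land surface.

1690 m

Subaerial loading: s = t ρ_load / ρ_m.
s = 1900 m × 2.87/3.23 = 1690 m.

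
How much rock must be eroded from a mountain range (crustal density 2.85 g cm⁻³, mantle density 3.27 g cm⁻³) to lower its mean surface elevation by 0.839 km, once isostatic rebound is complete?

Net drop Δ = e − u = e − e ρ_c/ρ_m = e (ρ_m − ρ_c)/ρ_m.
e = Δ ρ_m/(ρ_m − ρ_c) = 0.839 km × 3.27/0.42 = 6.53 km.

6.53 km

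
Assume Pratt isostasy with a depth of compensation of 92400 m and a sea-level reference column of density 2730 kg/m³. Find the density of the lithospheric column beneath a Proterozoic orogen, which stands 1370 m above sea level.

Pratt balance: ρ_ref D = ρ (D + h).
ρ = ρ_ref D/(D + h) = 2730 × 92400 m/(92400 m + 1370 m) = 2690 kg/m³.

2690 kg/m³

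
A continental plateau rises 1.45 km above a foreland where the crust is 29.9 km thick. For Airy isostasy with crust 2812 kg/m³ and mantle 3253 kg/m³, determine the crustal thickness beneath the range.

Root depth r = h ρ_c / (ρ_m − ρ_c) = 1.45 km × 2812 / 441 = 9.246 km.
Total thickness = T + h + r = 29.9 km + 1.45 km + 9.246 km = 40.6 km.

40.6 km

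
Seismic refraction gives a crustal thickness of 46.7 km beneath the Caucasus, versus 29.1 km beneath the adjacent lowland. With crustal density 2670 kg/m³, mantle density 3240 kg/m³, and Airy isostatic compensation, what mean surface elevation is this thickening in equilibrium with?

Excess crust Δ = 46.7 km − 29.1 km = 17.6 km, split between elevation h and root r with h + r = Δ.
Airy balance ρ_c h = (ρ_m − ρ_c) r gives r = h ρ_c/(ρ_m − ρ_c), so h (1 + ρ_c/(ρ_m − ρ_c)) = Δ, i.e. h = Δ (ρ_m − ρ_c)/ρ_m.
h = 17.6 km × 570/3240 = 3.1 km.

3.1 km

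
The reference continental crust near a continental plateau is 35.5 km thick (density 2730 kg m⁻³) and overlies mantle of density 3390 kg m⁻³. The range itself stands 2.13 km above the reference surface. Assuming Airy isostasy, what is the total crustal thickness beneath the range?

Root depth r = h ρ_c / (ρ_m − ρ_c) = 2.13 km × 2730 / 660 = 8.81 km.
Total thickness = T + h + r = 35.5 km + 2.13 km + 8.81 km = 46.4 km.

46.4 km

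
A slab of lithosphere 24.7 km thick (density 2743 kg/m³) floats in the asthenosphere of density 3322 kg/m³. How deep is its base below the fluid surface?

20.4 km

Draft d = t ρ_obj/ρ_fluid = 24.7 km × 2743/3322 = 20.4 km.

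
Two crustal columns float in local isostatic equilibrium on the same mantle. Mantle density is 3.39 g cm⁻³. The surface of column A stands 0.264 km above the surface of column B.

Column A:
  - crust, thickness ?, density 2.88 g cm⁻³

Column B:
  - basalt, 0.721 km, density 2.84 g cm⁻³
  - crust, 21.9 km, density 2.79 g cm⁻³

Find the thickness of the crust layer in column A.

28.3 km

Take the compensation level at the base of the deeper column (depth z_c below the surface of column A) and equate Σ ρ_i t_i down to z_c; mantle fills any gap and the z_c terms cancel.
Column A: x×2.88 + (z_c − 0 − x)×3.39
Column B: 0.264×0 + 0.721×2.84 + 21.9×2.79 + (z_c − 0.264 − 22.621)×3.39
The z_c×3.39 term appears on both sides and cancels. Collect the known terms of each column as K = Σ(ρt)_known − 3.39 × (depth of known layers): K_A = 0 − 3.39×0 = 0; K_B = 63.14864 − 3.39×(0.264 + 22.621) = −14.43151.
Balance: K_A − x×(3.39 − 2.88) = K_B, so x = (K_A − K_B)/(3.39 − 2.88) = 14.4315/0.51 = 28.3 km.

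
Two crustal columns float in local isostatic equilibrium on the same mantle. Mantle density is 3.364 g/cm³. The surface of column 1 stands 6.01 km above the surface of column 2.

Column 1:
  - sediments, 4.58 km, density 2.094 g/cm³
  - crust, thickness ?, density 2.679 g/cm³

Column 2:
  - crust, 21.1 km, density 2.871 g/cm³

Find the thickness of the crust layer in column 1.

36.2 km

Take the compensation level at the base of the deeper column (depth z_c below the surface of column 1) and equate Σ ρ_i t_i down to z_c; mantle fills any gap and the z_c terms cancel.
Column 1: 4.58×2.094 + x×2.679 + (z_c − 4.58 − x)×3.364
Column 2: 6.01×0 + 21.1×2.871 + (z_c − 6.01 − 21.1)×3.364
The z_c×3.364 term appears on both sides and cancels. Collect the known terms of each column as K = Σ(ρt)_known − 3.364 × (depth of known layers): K_1 = 9.59052 − 3.364×4.58 = −5.8166; K_2 = 60.5781 − 3.364×(6.01 + 21.1) = −30.61994.
Balance: K_1 − x×(3.364 − 2.679) = K_2, so x = (K_1 − K_2)/(3.364 − 2.679) = 24.8033/0.685 = 36.2 km.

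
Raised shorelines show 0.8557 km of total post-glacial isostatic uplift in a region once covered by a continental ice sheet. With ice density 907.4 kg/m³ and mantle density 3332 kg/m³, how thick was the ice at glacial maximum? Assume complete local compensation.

u = t ρ_ice/ρ_m → t = u ρ_m/ρ_ice = 0.8557 km × 3332/907.4 = 3.14 km.

3.14 km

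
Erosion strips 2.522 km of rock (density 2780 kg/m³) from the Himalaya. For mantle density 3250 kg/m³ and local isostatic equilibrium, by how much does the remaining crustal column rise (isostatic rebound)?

2.16 km

Unloading: uplift u = e ρ_c/ρ_m = 2.522 km × 2780/3250 = 2.16 km.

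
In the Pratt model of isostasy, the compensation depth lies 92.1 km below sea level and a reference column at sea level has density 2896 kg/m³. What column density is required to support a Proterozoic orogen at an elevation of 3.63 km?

2790 kg/m³

Pratt balance: ρ_ref D = ρ (D + h).
ρ = ρ_ref D/(D + h) = 2896 × 92.1 km/(92.1 km + 3.63 km) = 2790 kg/m³.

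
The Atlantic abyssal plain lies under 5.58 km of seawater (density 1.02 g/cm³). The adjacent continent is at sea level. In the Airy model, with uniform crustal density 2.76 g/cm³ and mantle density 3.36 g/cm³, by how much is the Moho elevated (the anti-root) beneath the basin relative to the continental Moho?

Equating mass per unit area of the two columns: replacing crust with seawater at the top is compensated by replacing crust with mantle at the base: d (ρ_c − ρ_w) = a (ρ_m − ρ_c).
a = d (ρ_c − ρ_w)/(ρ_m − ρ_c) = 5.58 km × 1.74/0.6 = 16.2 km.

16.2 km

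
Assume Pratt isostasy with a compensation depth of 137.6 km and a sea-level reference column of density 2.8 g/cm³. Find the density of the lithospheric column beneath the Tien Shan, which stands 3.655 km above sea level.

2.73 g/cm³

Pratt balance: ρ_ref D = ρ (D + h).
ρ = ρ_ref D/(D + h) = 2.8 × 137.6 km/(137.6 km + 3.655 km) = 2.73 g/cm³.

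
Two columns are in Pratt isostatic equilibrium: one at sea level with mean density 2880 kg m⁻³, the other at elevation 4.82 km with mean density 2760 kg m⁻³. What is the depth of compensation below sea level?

111 km

ρ_ref D = ρ (D + h) → D (ρ_ref − ρ) = ρ h.
D = ρ h/(ρ_ref − ρ) = 2760 × 4.82 km/(2880 − 2760) = 111 km.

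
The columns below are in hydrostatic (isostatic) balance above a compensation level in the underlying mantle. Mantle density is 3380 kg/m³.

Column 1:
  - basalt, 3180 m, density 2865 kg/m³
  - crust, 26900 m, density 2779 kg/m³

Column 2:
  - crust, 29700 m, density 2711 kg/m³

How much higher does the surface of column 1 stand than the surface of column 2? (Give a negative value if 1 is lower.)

−611 m

For any compensation level in the mantle, the mantle terms cancel and isostasy reduces to e = (Σt_1 − Σt_2) − (Σ(ρt)_1 − Σ(ρt)_2) / ρ_m.
Σt_1 = 30080 m; Σt_2 = 29700 m; Σ(ρt)_1 = 83865800; Σ(ρt)_2 = 80516700 (in m·kg/m³).
e = (30080 − 29700) − (83865800 − 80516700) / 3380 = −611 m.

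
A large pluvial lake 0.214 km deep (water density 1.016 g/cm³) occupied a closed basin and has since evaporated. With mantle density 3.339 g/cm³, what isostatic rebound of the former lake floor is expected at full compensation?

0.0651 km

u = d ρ_w/ρ_m = 0.214 km × 1.016/3.339 = 0.0651 km.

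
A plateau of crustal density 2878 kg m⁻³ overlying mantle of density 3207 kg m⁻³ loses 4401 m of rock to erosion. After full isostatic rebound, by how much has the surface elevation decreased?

Rebound u = e ρ_c/ρ_m = 4401 m × 2878/3207 = 3950 m.
Net surface drop = e − u = 4401 m − 3950 m = e (ρ_m − ρ_c)/ρ_m = 451 m.

451 m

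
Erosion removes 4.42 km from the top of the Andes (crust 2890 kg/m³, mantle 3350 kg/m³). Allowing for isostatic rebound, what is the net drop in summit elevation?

0.607 km

Rebound u = e ρ_c/ρ_m = 4.42 km × 2890/3350 = 3.813 km.
Net surface drop = e − u = 4.42 km − 3.813 km = e (ρ_m − ρ_c)/ρ_m = 0.607 km.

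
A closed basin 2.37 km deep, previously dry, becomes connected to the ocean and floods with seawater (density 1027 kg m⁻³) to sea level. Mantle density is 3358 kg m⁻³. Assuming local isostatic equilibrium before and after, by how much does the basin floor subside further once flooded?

After flooding the water column is d + s deep. Its weight must equal the weight of mantle displaced by the extra subsidence s: (d + s) ρ_w = s ρ_m.
s = d ρ_w / (ρ_m − ρ_w) = 2.37 km × 1027/(3358 − 1027) = 1.04 km.

1.04 km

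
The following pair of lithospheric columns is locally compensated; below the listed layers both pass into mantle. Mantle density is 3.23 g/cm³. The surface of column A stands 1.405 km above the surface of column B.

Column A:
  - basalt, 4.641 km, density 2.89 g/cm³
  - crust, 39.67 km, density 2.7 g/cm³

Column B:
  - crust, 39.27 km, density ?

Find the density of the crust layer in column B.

Take the compensation level at the base of the deeper column (depth z_c below the surface of column A) and equate Σ ρ_i t_i down to z_c; mantle fills any gap and the z_c terms cancel.
Column A: 4.641×2.89 + 39.67×2.7 + (z_c − 44.311)×3.23
Column B: 1.405×0 + 39.27×ρ + (z_c − 1.405 − 39.27)×3.23
The z_c×3.23 term appears on both sides and cancels. Collect the known terms of each column as K = Σ(ρt)_known − 3.23 × (depth of known layers): K_A = 120.52149 − 3.23×44.311 = −22.60304; K_B = 0 − 3.23×(1.405 + 39.27) = −131.38025.
Balance: K_A = K_B + 39.27×ρ, so ρ = (K_A − K_B)/39.27 = 108.777/39.27 = 2.77 g/cm³.

2.77 g/cm³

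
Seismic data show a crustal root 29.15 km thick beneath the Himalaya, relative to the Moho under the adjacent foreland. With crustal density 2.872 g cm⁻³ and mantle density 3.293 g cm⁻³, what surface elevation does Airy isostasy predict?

4.27 km

Equating mass per unit area of the two columns: ρ_c h = (ρ_m − ρ_c) r.
h = r (ρ_m − ρ_c) / ρ_c = 29.15 km × (3.293 − 2.872) / 2.872 = 4.27 km.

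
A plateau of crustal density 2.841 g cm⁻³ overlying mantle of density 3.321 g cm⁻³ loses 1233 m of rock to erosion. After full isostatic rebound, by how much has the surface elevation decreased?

Rebound u = e ρ_c/ρ_m = 1233 m × 2.841/3.321 = 1055 m.
Net surface drop = e − u = 1233 m − 1055 m = e (ρ_m − ρ_c)/ρ_m = 178 m.

178 m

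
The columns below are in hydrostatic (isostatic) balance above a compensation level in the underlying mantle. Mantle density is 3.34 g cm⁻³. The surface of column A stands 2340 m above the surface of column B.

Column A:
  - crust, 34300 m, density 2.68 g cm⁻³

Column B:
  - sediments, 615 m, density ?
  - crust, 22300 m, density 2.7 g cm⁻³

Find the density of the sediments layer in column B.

2.45 g cm⁻³

Take the compensation level at the base of the deeper column (depth z_c below the surface of column A) and equate Σ ρ_i t_i down to z_c; mantle fills any gap and the z_c terms cancel.
Column A: 34300×2.68 + (z_c − 34300)×3.34
Column B: 2340×0 + 615×ρ + 22300×2.7 + (z_c − 2340 − 22915)×3.34
The z_c×3.34 term appears on both sides and cancels. Collect the known terms of each column as K = Σ(ρt)_known − 3.34 × (depth of known layers): K_A = 91924 − 3.34×34300 = −22638; K_B = 60210 − 3.34×(2340 + 22915) = −24141.7.
Balance: K_A = K_B + 615×ρ, so ρ = (K_A − K_B)/615 = 1503.7/615 = 2.45 g cm⁻³.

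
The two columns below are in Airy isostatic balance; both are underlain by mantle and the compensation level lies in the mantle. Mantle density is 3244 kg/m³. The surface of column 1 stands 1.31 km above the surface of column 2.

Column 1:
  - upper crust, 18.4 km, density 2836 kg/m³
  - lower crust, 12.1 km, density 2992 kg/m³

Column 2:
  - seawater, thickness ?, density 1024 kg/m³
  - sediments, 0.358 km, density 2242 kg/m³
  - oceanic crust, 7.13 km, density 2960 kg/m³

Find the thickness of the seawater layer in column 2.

1.77 km

Take the compensation level at the base of the deeper column (depth z_c below the surface of column 1) and equate Σ ρ_i t_i down to z_c; mantle fills any gap and the z_c terms cancel.
Column 1: 18.4×2836 + 12.1×2992 + (z_c − 30.5)×3244
Column 2: 1.31×0 + x×1024 + 0.358×2242 + 7.13×2960 + (z_c − 1.31 − 7.488 − x)×3244
The z_c×3244 term appears on both sides and cancels. Collect the known terms of each column as K = Σ(ρt)_known − 3244 × (depth of known layers): K_1 = 88385.6 − 3244×30.5 = −10556.4; K_2 = 21907.436 − 3244×(1.31 + 7.488) = −6633.276.
Balance: K_1 = K_2 − x×(3244 − 1024), so x = (K_2 − K_1)/(3244 − 1024) = 3923.12/2220 = 1.77 km.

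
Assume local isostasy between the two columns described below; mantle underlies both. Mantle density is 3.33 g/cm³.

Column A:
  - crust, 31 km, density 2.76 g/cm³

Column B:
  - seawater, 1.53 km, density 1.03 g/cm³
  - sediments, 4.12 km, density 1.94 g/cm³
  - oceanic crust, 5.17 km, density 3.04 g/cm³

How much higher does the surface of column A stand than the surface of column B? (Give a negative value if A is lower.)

2.08 km

For any compensation level in the mantle, the mantle terms cancel and isostasy reduces to e = (Σt_A − Σt_B) − (Σ(ρt)_A − Σ(ρt)_B) / ρ_m.
Σt_A = 31 km; Σt_B = 10.82 km; Σ(ρt)_A = 85.56; Σ(ρt)_B = 25.2855 (in km·g/cm³).
e = (31 − 10.82) − (85.56 − 25.2855) / 3.33 = 2.08 km.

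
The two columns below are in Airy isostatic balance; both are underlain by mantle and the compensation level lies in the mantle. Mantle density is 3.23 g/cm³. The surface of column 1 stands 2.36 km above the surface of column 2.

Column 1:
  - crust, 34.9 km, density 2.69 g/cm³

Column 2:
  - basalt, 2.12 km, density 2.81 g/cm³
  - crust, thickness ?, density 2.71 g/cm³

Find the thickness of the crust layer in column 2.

19.9 km

Take the compensation level at the base of the deeper column (depth z_c below the surface of column 1) and equate Σ ρ_i t_i down to z_c; mantle fills any gap and the z_c terms cancel.
Column 1: 34.9×2.69 + (z_c − 34.9)×3.23
Column 2: 2.36×0 + 2.12×2.81 + x×2.71 + (z_c − 2.36 − 2.12 − x)×3.23
The z_c×3.23 term appears on both sides and cancels. Collect the known terms of each column as K = Σ(ρt)_known − 3.23 × (depth of known layers): K_1 = 93.881 − 3.23×34.9 = −18.846; K_2 = 5.9572 − 3.23×(2.36 + 2.12) = −8.5132.
Balance: K_1 = K_2 − x×(3.23 − 2.71), so x = (K_2 − K_1)/(3.23 − 2.71) = 10.3328/0.52 = 19.9 km.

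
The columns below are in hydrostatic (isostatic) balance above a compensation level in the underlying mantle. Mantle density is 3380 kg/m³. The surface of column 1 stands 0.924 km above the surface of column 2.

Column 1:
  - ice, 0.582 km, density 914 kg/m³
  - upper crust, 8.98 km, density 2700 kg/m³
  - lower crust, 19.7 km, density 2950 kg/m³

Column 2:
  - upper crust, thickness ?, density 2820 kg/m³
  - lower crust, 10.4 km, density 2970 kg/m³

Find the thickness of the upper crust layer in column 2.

15.4 km

Take the compensation level at the base of the deeper column (depth z_c below the surface of column 1) and equate Σ ρ_i t_i down to z_c; mantle fills any gap and the z_c terms cancel.
Column 1: 0.582×914 + 8.98×2700 + 19.7×2950 + (z_c − 29.262)×3380
Column 2: 0.924×0 + x×2820 + 10.4×2970 + (z_c − 0.924 − 10.4 − x)×3380
The z_c×3380 term appears on both sides and cancels. Collect the known terms of each column as K = Σ(ρt)_known − 3380 × (depth of known layers): K_1 = 82892.948 − 3380×29.262 = −16012.612; K_2 = 30888 − 3380×(0.924 + 10.4) = −7387.12.
Balance: K_1 = K_2 − x×(3380 − 2820), so x = (K_2 − K_1)/(3380 − 2820) = 8625.49/560 = 15.4 km.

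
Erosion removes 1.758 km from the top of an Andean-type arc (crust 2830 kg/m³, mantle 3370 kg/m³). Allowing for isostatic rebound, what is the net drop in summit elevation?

0.282 km

Rebound u = e ρ_c/ρ_m = 1.758 km × 2830/3370 = 1.476 km.
Net surface drop = e − u = 1.758 km − 1.476 km = e (ρ_m − ρ_c)/ρ_m = 0.282 km.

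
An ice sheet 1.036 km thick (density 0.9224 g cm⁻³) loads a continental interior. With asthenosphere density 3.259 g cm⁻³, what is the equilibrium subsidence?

0.293 km

Equating mass per unit area of the two columns: the ice load ρ_ice t is balanced by mantle displaced below, ρ_m s.
s = t ρ_ice / ρ_m = 1.036 km × 0.9224/3.259 = 0.293 km.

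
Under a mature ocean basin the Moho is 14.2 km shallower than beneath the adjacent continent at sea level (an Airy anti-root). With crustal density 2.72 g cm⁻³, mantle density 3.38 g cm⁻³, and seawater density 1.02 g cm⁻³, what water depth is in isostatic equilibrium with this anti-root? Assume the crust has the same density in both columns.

Replacing a thickness d of crust by seawater at the top must be balanced by replacing crust with mantle at the base: d (ρ_c − ρ_w) = a (ρ_m − ρ_c).
d = a (ρ_m − ρ_c)/(ρ_c − ρ_w) = 14.2 km × 0.66/1.7 = 5.51 km.

5.51 km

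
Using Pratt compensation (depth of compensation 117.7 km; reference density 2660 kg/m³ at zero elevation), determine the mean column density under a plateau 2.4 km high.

Pratt balance: ρ_ref D = ρ (D + h).
ρ = ρ_ref D/(D + h) = 2660 × 117.7 km/(117.7 km + 2.4 km) = 2610 kg/m³.

2610 kg/m³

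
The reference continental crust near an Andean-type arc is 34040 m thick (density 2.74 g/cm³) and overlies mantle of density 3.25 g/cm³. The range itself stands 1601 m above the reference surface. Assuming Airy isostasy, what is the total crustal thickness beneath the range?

44200 m

Root depth r = h ρ_c / (ρ_m − ρ_c) = 1601 m × 2.74 / 0.51 = 8601 m.
Total thickness = T + h + r = 34040 m + 1601 m + 8601 m = 44200 m.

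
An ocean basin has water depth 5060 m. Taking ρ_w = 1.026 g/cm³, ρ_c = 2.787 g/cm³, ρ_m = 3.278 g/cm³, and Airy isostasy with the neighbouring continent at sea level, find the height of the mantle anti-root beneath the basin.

In Airy isostatic equilibrium: replacing crust with seawater at the top is compensated by replacing crust with mantle at the base: d (ρ_c − ρ_w) = a (ρ_m − ρ_c).
a = d (ρ_c − ρ_w)/(ρ_m − ρ_c) = 5060 m × 1.761/0.491 = 18100 m.

18100 m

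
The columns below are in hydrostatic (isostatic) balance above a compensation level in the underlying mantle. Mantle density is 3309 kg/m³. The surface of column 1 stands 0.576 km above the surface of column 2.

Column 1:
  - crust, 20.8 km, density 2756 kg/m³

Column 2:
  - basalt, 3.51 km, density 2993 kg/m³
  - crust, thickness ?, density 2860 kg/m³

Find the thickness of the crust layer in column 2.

18.9 km

Take the compensation level at the base of the deeper column (depth z_c below the surface of column 1) and equate Σ ρ_i t_i down to z_c; mantle fills any gap and the z_c terms cancel.
Column 1: 20.8×2756 + (z_c − 20.8)×3309
Column 2: 0.576×0 + 3.51×2993 + x×2860 + (z_c − 0.576 − 3.51 − x)×3309
The z_c×3309 term appears on both sides and cancels. Collect the known terms of each column as K = Σ(ρt)_known − 3309 × (depth of known layers): K_1 = 57324.8 − 3309×20.8 = −11502.4; K_2 = 10505.43 − 3309×(0.576 + 3.51) = −3015.144.
Balance: K_1 = K_2 − x×(3309 − 2860), so x = (K_2 − K_1)/(3309 − 2860) = 8487.26/449 = 18.9 km.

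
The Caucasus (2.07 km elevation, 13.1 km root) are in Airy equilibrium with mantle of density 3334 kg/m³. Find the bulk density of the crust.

ρ_c h = (ρ_m − ρ_c) r → ρ_c (h + r) = ρ_m r → ρ_c = ρ_m r / (h + r).
ρ_c = 3334 × 13.1 km / (2.07 km + 13.1 km) = 2880 kg/m³.

2880 kg/m³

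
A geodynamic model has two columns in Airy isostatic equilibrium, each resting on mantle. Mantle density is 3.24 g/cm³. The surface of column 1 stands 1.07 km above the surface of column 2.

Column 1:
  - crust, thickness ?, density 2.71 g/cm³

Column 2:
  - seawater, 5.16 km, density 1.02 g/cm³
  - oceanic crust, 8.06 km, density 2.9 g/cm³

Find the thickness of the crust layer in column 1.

Take the compensation level at the base of the deeper column (depth z_c below the surface of column 1) and equate Σ ρ_i t_i down to z_c; mantle fills any gap and the z_c terms cancel.
Column 1: x×2.71 + (z_c − 0 − x)×3.24
Column 2: 1.07×0 + 5.16×1.02 + 8.06×2.9 + (z_c − 1.07 − 13.22)×3.24
The z_c×3.24 term appears on both sides and cancels. Collect the known terms of each column as K = Σ(ρt)_known − 3.24 × (depth of known layers): K_1 = 0 − 3.24×0 = 0; K_2 = 28.6372 − 3.24×(1.07 + 13.22) = −17.6624.
Balance: K_1 − x×(3.24 − 2.71) = K_2, so x = (K_1 − K_2)/(3.24 − 2.71) = 17.6624/0.53 = 33.3 km.

33.3 km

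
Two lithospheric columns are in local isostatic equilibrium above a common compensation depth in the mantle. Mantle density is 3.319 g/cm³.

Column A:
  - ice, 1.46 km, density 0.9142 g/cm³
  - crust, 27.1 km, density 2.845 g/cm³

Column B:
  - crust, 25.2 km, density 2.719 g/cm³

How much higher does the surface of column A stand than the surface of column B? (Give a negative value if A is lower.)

0.373 km

For any compensation level in the mantle, the mantle terms cancel and isostasy reduces to e = (Σt_A − Σt_B) − (Σ(ρt)_A − Σ(ρt)_B) / ρ_m.
Σt_A = 28.56 km; Σt_B = 25.2 km; Σ(ρt)_A = 78.434232; Σ(ρt)_B = 68.5188 (in km·g/cm³).
e = (28.56 − 25.2) − (78.434232 − 68.5188) / 3.319 = 0.373 km.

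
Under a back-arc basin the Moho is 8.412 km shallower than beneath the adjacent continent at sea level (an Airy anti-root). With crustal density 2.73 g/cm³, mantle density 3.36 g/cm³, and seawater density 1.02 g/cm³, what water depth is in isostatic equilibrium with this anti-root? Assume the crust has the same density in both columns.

Replacing a thickness d of crust by seawater at the top must be balanced by replacing crust with mantle at the base: d (ρ_c − ρ_w) = a (ρ_m − ρ_c).
d = a (ρ_m − ρ_c)/(ρ_c − ρ_w) = 8.412 km × 0.63/1.71 = 3.1 km.

3.1 km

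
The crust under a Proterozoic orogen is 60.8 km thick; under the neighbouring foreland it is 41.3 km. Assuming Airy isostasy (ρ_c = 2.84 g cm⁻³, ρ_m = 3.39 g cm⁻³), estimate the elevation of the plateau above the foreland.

3.16 km

Excess crust Δ = 60.8 km − 41.3 km = 19.5 km, split between elevation h and root r with h + r = Δ.
Airy balance ρ_c h = (ρ_m − ρ_c) r gives r = h ρ_c/(ρ_m − ρ_c), so h (1 + ρ_c/(ρ_m − ρ_c)) = Δ, i.e. h = Δ (ρ_m − ρ_c)/ρ_m.
h = 19.5 km × 0.55/3.39 = 3.16 km.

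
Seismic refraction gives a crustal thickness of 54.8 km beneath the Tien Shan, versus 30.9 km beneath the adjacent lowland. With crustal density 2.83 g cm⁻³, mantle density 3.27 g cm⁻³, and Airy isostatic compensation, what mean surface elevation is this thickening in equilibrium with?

Excess crust Δ = 54.8 km − 30.9 km = 23.9 km, split between elevation h and root r with h + r = Δ.
Airy balance ρ_c h = (ρ_m − ρ_c) r gives r = h ρ_c/(ρ_m − ρ_c), so h (1 + ρ_c/(ρ_m − ρ_c)) = Δ, i.e. h = Δ (ρ_m − ρ_c)/ρ_m.
h = 23.9 km × 0.44/3.27 = 3.22 km.

3.22 km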